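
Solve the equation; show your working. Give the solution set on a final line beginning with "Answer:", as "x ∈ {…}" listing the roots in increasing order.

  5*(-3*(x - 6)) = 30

Step 1. [5*(-3*(x - 6)) = 30] leading coefficient 5: divide by 5. So div: -3*(x - 6) = 6.
Step 2. [-3*(x - 6) = 6] divide by the outer -3. So div: x - 6 = -2.
Step 3. [x - 6 = -2] the outer -6 inverts by adding 6, so sub: x = 4.

Answer: x ∈ {4}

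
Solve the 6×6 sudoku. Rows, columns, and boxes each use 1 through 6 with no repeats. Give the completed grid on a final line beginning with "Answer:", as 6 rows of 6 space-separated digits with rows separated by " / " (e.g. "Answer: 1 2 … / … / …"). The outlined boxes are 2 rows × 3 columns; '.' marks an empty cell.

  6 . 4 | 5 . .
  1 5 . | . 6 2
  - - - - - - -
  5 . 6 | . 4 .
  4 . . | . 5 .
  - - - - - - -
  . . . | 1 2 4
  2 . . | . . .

Step 1. [r2c3∈{3}] r2c3's peers cover all but 3 ⇒ r2c3=3.
Step 2. [r4c3∈{1,2}] in col 3, 2 fits only at r4c3, so r4c3=2.
Step 3. [r6c5∈{3}] r6c5 has the single candidate 3, so r6c5=3.
Step 4. [r1c6∈{1,3}] row 1 places 3 nowhere but r1c6 ⇒ r1c6=3.
Step 5. [r6c4∈{6}] r6c4 has the single candidate 6. So r6c4=6.
Step 6. [r3c6∈{1}] r3c6 is down to just 1 ⇒ r3c6=1.
Step 7. [r3c2∈{3}] r3c2's peers cover all but 3, so r3c2=3.
Step 8. [r6c3∈{1,5}] r6c3 is the only open cell in col 3 admitting 1. So r6c3=1.
Step 9. [r6c6∈{5}] r6c6 has the single candidate 5 ⇒ r6c6=5.
Step 10. [r4c4∈{3}] r4c4 has the single candidate 3, so r4c4=3.
Step 11. [r5c3∈{5}] r5c3 is down to just 5. So r5c3=5.
Step 12. [r6c2∈{4}] r6c2's peers cover all but 4, so r6c2=4.
Step 13. [r1c5∈{1}] r1c5 is down to just 1, so r1c5=1.
Step 14. [r4c2∈{1}] r4c2 is down to just 1, so r4c2=1.
Step 15. [r5c2∈{6}] r5c2 is down to just 6, so r5c2=6.
Step 16. [r1c2∈{2}] only 2 remains possible at r1c2. So r1c2=2.
Step 17. [r4c6∈{6}] only 6 remains possible at r4c6, so r4c6=6.
Step 18. [r2c4∈{4}] nothing but 4 survives at r2c4. So r2c4=4.
Step 19. [r3c4∈{2}] nothing but 2 survives at r3c4. So r3c4=2.
Step 20. [r5c1∈{3}] only 3 remains possible at r5c1, so r5c1=3.

Answer: 6 2 4 5 1 3 / 1 5 3 4 6 2 / 5 3 6 2 4 1 / 4 1 2 3 5 6 / 3 6 5 1 2 4 / 2 4 1 6 3 5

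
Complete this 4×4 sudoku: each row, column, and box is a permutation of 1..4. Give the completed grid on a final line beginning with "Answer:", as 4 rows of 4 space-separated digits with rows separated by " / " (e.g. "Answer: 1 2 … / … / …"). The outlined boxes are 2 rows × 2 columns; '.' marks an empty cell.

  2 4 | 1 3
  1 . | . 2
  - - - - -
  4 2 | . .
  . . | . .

Step 1. [r4c4∈{1,4}] in col 4, 4 fits only at r4c4. So r4c4=4.
Step 2. [r4c1∈{3}] r4c1's peers cover all but 3. So r4c1=3.
Step 3. [r3c3∈{3}] r3c3 is down to just 3 ⇒ r3c3=3.
Step 4. [r2c2∈{3}] only 3 remains possible at r2c2. So r2c2=3.
Step 5. [r2c3∈{4}] r2c3 has the single candidate 4. So r2c3=4.
Step 6. [r4c3∈{2}] only 2 remains possible at r4c3. So r4c3=2.
Step 7. [r3c4∈{1}] r3c4's peers cover all but 1 ⇒ r3c4=1.
Step 8. [r4c2∈{1}] nothing but 1 survives at r4c2. So r4c2=1.

Answer: 2 4 1 3 / 1 3 4 2 / 4 2 3 1 / 3 1 2 4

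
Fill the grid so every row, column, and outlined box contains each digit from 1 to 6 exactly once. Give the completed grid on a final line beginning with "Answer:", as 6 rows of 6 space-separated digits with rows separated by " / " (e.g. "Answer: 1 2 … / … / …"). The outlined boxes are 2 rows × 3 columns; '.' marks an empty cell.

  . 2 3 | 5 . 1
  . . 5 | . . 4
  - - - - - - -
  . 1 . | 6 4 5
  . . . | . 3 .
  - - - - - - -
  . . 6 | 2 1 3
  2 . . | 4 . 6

Step 1. [r2c2∈{6}] r2c2 is down to just 6. So r2c2=6.
Step 2. [r4c3∈{2,4}] across col 3, 4 lands solely at r4c3 ⇒ r4c3=4.
Step 3. [r4c2∈{5}] r4c2 is down to just 5 ⇒ r4c2=5.
Step 4. [r5c2∈{4}] r5c2's peers cover all but 4, so r5c2=4.
Step 5. [r6c2∈{3}] nothing but 3 survives at r6c2. So r6c2=3.
Step 6. [r2c5∈{2}] only 2 remains possible at r2c5 ⇒ r2c5=2.
Step 7. [r1c1∈{4}] r1c1 is down to just 4. So r1c1=4.
Step 8. [r1c5∈{6}] r1c5 has the single candidate 6, so r1c5=6.
Step 9. [r6c3∈{1}] nothing but 1 survives at r6c3, so r6c3=1.
Step 10. [r3c3∈{2}] r3c3's peers cover all but 2 ⇒ r3c3=2.
Step 11. [r6c5∈{5}] r6c5's peers cover all but 5. So r6c5=5.
Step 12. [r4c4∈{1}] r4c4's peers cover all but 1. So r4c4=1.
Step 13. [r5c1∈{5}] only 5 remains possible at r5c1, so r5c1=5.
Step 14. [r3c1∈{3}] r3c1 is down to just 3 ⇒ r3c1=3.
Step 15. [r4c6∈{2}] r4c6's peers cover all but 2, so r4c6=2.
Step 16. [r4c1∈{6}] r4c1 has the single candidate 6, so r4c1=6.
Step 17. [r2c1∈{1}] only 1 remains possible at r2c1, so r2c1=1.
Step 18. [r2c4∈{3}] r2c4 is down to just 3. So r2c4=3.

Answer: 4 2 3 5 6 1 / 1 6 5 3 2 4 / 3 1 2 6 4 5 / 6 5 4 1 3 2 / 5 4 6 2 1 3 / 2 3 1 4 5 6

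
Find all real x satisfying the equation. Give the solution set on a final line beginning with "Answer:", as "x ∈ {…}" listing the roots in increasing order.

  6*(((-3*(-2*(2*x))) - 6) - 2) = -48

Step 1. [6*(((-3*(-2*(2*x))) - 6) - 2) = -48] LHS = 6·(…); ÷6 both sides. So div: ((-3*(-2*(2*x))) - 6) - 2 = -8.
Step 2. [((-3*(-2*(2*x))) - 6) - 2 = -8] -2 is outermost — add 2 both sides, so sub: (-3*(-2*(2*x))) - 6 = -6.
Step 3. [(-3*(-2*(2*x))) - 6 = -6] -3 | LHS and -3 | -6: pull -3 out. So factor: (-2*(2*x)) + 2 = 2.
Step 4. [(-2*(2*x)) + 2 = 2] subtract 2: x sits inside (… + 2) ⇒ sub: -2*(2*x) = 0.
Step 5. [-2*(2*x) = 0] -2 out front; divide by -2, so div: 2*x = 0.
Step 6. [2*x = 0] LHS = 2·(…); ÷2 both sides. So div: x = 0.

Answer: x ∈ {0}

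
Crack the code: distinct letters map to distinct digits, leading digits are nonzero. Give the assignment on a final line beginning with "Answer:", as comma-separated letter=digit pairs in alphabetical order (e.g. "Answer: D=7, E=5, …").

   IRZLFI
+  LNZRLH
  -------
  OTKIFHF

Step 1. [O] O is the leading digit of a 7-digit sum of two 6-digit numbers; the final carry is exactly 1 ⇒ O=1.
Step 2. [col 1: I + H ≡ F (mod 10)] column 1 (I + H ≡ F (mod 10), carry-in 0) doesn't pin I yet; pick I=5 and continue ⇒ I=5.
Step 3. [col 1: I + H ≡ F (mod 10)] no forcing yet in column 1 (carry-in 0); F=3 is free and consistent — try it ⇒ F=3.
Step 4. [col 1: I + H ≡ F (mod 10)] column 1: given I=5, F=3, carry-in 0, and digits 1,3,5 already taken and all letters distinct, I+H≡F (mod 10) forces H=8, so H=8.
Step 5. [col 2: F + L ≡ H (mod 10)] in column 2 we have F+L≡H with carry-in 1; given F=3, H=8 and digits 1,3,5,8 already taken and all letters distinct, that pins L to 4. So L=4.
Step 6. [col 3: L + R ≡ F (mod 10)] in column 3 we have L+R≡F with carry-in 0; given L=4, F=3 and digits 1,3,4,5,8 already taken and all letters distinct, that pins R to 9. So R=9.
Step 7. [col 4: Z + Z ≡ I (mod 10)] no forcing yet in column 4 (carry-in 1); Z=2 is free and consistent — try it. So Z=2.
Step 8. [col 5: R + N ≡ K (mod 10)] column 5 reads R+N+carry(0)=K with R=9; with digits 1,2,3,4,5,8,9 already taken and all letters distinct, the only value for K is 6, so K=6.
Step 9. [col 5: R + N ≡ K (mod 10)] column 5 reads R+N+carry(0)=K with R=9, K=6; with digits 1,2,3,4,5,6,8,9 already taken and all letters distinct, the only value for N is 7. So N=7.
Step 10. [col 6: I + L ≡ T (mod 10)] from column 6 (I=5, L=4, carry-in 1, digits 1,2,3,4,5,6,7,8,9 already taken and all letters distinct): T must equal 0, so T=0.

Answer: F=3, H=8, I=5, K=6, L=4, N=7, O=1, R=9, T=0, Z=2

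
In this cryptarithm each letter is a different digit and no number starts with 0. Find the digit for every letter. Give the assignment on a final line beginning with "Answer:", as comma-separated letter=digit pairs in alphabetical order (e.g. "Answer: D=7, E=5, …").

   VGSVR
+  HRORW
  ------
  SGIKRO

Step 1. [col 1: R + W ≡ O (mod 10)] column 1 (R + W ≡ O (mod 10), carry-in 0) doesn't pin O yet; pick O=0 and continue ⇒ O=0.
Step 2. [col 1: R + W ≡ O (mod 10)] no forcing yet in column 1 (carry-in 0); W=7 is free and consistent — try it. So W=7.
Step 3. [col 1: R + W ≡ O (mod 10)] column 1: given W=7, O=0, carry-in 0, and digits 0,7 already taken and all letters distinct, R+W≡O (mod 10) forces R=3 ⇒ R=3.
Step 4. [S] S is the leading digit of a 6-digit sum of two 5-digit numbers; the final carry is exactly 1 ⇒ S=1.
Step 5. [col 2: V + R ≡ R (mod 10)] from column 2 (R=3, carry-in 1, digits 0,1,3,7 already taken and all letters distinct): V must equal 9. So V=9.
Step 6. [col 3: S + O ≡ K (mod 10)] from column 3 (S=1, O=0, carry-in 1, digits 0,1,3,7,9 already taken and all letters distinct): K must equal 2 ⇒ K=2.
Step 7. [col 4: G + R ≡ I (mod 10)] column 4: given R=3, carry-in 0, and digits 0,1,2,3,7,9 already taken and all letters distinct, G+R≡I (mod 10) forces G=5, so G=5.
Step 8. [col 4: G + R ≡ I (mod 10)] column 4: given G=5, R=3, carry-in 0, and digits 0,1,2,3,5,7,9 already taken and all letters distinct, G+R≡I (mod 10) forces I=8. So I=8.
Step 9. [col 5: V + H ≡ G (mod 10)] in column 5 we have V+H≡G with carry-in 0; given V=9, G=5 and digits 0,1,2,3,5,7,8,9 already taken and all letters distinct, that pins H to 6, so H=6.

Answer: G=5, H=6, I=8, K=2, O=0, R=3, S=1, V=9, W=7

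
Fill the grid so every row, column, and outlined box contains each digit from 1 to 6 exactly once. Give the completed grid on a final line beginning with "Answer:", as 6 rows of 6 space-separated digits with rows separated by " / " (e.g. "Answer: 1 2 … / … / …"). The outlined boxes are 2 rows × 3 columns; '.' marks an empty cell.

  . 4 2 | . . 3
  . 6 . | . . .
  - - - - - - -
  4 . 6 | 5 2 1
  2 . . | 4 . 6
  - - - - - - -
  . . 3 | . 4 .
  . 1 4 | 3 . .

Step 1. [r5c4∈{1,2,6}] across row 5, 1 lands solely at r5c4, so r5c4=1.
Step 2. [r6c6∈{2,5}] across row 6, 2 lands solely at r6c6, so r6c6=2.
Step 3. [r5c6∈{5}] r5c6 is down to just 5. So r5c6=5.
Step 4. [r6c1∈{5,6}] row 6 places 5 nowhere but r6c1. So r6c1=5.
Step 5. [r2c3∈{1,5}] box 1 places 5 nowhere but r2c3. So r2c3=5.
Step 6. [r2c5∈{1}] only 1 remains possible at r2c5, so r2c5=1.
Step 7. [r1c5∈{5,6}] across row 1, 5 lands solely at r1c5. So r1c5=5.
Step 8. [r3c2∈{3}] r3c2 has the single candidate 3 ⇒ r3c2=3.
Step 9. [r4c5∈{3}] r4c5 is down to just 3 ⇒ r4c5=3.
Step 10. [r6c5∈{6}] r6c5 has the single candidate 6 ⇒ r6c5=6.
Step 11. [r2c4∈{2}] r2c4 has the single candidate 2 ⇒ r2c4=2.
Step 12. [r5c1∈{6}] nothing but 6 survives at r5c1. So r5c1=6.
Step 13. [r1c4∈{6}] r1c4 has the single candidate 6, so r1c4=6.
Step 14. [r2c6∈{4}] r2c6 is down to just 4, so r2c6=4.
Step 15. [r2c1∈{3}] nothing but 3 survives at r2c1, so r2c1=3.
Step 16. [r4c3∈{1}] r4c3 has the single candidate 1. So r4c3=1.
Step 17. [r5c2∈{2}] r5c2's peers cover all but 2, so r5c2=2.
Step 18. [r1c1∈{1}] r1c1 is down to just 1. So r1c1=1.
Step 19. [r4c2∈{5}] r4c2 is down to just 5. So r4c2=5.

Answer: 1 4 2 6 5 3 / 3 6 5 2 1 4 / 4 3 6 5 2 1 / 2 5 1 4 3 6 / 6 2 3 1 4 5 / 5 1 4 3 6 2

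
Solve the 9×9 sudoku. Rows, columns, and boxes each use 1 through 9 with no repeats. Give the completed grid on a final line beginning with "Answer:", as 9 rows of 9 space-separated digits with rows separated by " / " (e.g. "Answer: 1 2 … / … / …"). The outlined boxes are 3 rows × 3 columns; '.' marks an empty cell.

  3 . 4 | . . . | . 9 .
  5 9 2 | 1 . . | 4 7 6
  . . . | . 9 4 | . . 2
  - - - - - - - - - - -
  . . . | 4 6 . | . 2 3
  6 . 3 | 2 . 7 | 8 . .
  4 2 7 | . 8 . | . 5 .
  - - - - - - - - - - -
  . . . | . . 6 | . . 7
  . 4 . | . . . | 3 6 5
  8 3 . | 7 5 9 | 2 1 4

Step 1. [r5c5∈{1}] r5c5 is down to just 1, so r5c5=1.
Step 2. [r1c9∈{1,8}] across col 9, 8 lands solely at r1c9. So r1c9=8.
Step 3. [r8c5∈{2}] nothing but 2 survives at r8c5. So r8c5=2.
Step 4. [r7c7∈{9}] r7c7's peers cover all but 9 ⇒ r7c7=9.
Step 5. [r6c9∈{1,9}] across col 9, 1 lands solely at r6c9. So r6c9=1.
Step 6. [r2c6∈{3,8}] r2c6 is the only open cell in row 2 admitting 8, so r2c6=8.
Step 7. [r5c2∈{5}] r5c2 has the single candidate 5, so r5c2=5.
Step 8. [r7c2∈{1}] only 1 remains possible at r7c2 ⇒ r7c2=1.
Step 9. [r8c3∈{9}] only 9 remains possible at r8c3 ⇒ r8c3=9.
Step 10. [r1c7∈{1,5}] row 1 places 1 nowhere but r1c7 ⇒ r1c7=1.
Step 11. [r4c2∈{8}] only 8 remains possible at r4c2 ⇒ r4c2=8.
Step 12. [r3c3∈{1,6,8}] r3c3 is the only open cell in row 3 admitting 8, so r3c3=8.
Step 13. [r2c5∈{3}] only 3 remains possible at r2c5 ⇒ r2c5=3.
Step 14. [r7c4∈{3,8}] 3 has one home in row 7: r7c4 ⇒ r7c4=3.
Step 15. [r3c1∈{1,7}] r3c1 is the only open cell in row 3 admitting 1, so r3c1=1.
Step 16. [r3c2∈{6,7}] across row 3, 7 lands solely at r3c2 ⇒ r3c2=7.
Step 17. [r3c4∈{5,6}] in row 3, 6 fits only at r3c4 ⇒ r3c4=6.
Step 18. [r1c6∈{2,5}] r1c6 is the only open cell in row 1 admitting 2, so r1c6=2.
Step 19. [r3c7∈{5}] only 5 remains possible at r3c7, so r3c7=5.
Step 20. [r5c8∈{4}] only 4 remains possible at r5c8. So r5c8=4.
Step 21. [r8c4∈{8}] r8c4 has the single candidate 8, so r8c4=8.
Step 22. [r6c7∈{6}] r6c7's peers cover all but 6 ⇒ r6c7=6.
Step 23. [r1c2∈{6}] r1c2's peers cover all but 6. So r1c2=6.
Step 24. [r1c5∈{7}] r1c5 has the single candidate 7 ⇒ r1c5=7.
Step 25. [r7c1∈{2}] nothing but 2 survives at r7c1 ⇒ r7c1=2.
Step 26. [r4c3∈{1}] only 1 remains possible at r4c3, so r4c3=1.
Step 27. [r8c6∈{1}] r8c6 has the single candidate 1, so r8c6=1.
Step 28. [r3c8∈{3}] r3c8 is down to just 3, so r3c8=3.
Step 29. [r7c3∈{5}] r7c3's peers cover all but 5, so r7c3=5.
Step 30. [r5c9∈{9}] only 9 remains possible at r5c9. So r5c9=9.
Step 31. [r1c4∈{5}] nothing but 5 survives at r1c4, so r1c4=5.
Step 32. [r9c3∈{6}] nothing but 6 survives at r9c3 ⇒ r9c3=6.
Step 33. [r7c5∈{4}] r7c5 has the single candidate 4. So r7c5=4.
Step 34. [r7c8∈{8}] r7c8 is down to just 8. So r7c8=8.
Step 35. [r4c6∈{5}] r4c6 is down to just 5, so r4c6=5.
Step 36. [r6c4∈{9}] nothing but 9 survives at r6c4, so r6c4=9.
Step 37. [r8c1∈{7}] r8c1 has the single candidate 7, so r8c1=7.
Step 38. [r4c1∈{9}] r4c1 is down to just 9. So r4c1=9.
Step 39. [r6c6∈{3}] only 3 remains possible at r6c6 ⇒ r6c6=3.
Step 40. [r4c7∈{7}] r4c7 has the single candidate 7 ⇒ r4c7=7.

Answer: 3 6 4 5 7 2 1 9 8 / 5 9 2 1 3 8 4 7 6 / 1 7 8 6 9 4 5 3 2 / 9 8 1 4 6 5 7 2 3 / 6 5 3 2 1 7 8 4 9 / 4 2 7 9 8 3 6 5 1 / 2 1 5 3 4 6 9 8 7 / 7 4 9 8 2 1 3 6 5 / 8 3 6 7 5 9 2 1 4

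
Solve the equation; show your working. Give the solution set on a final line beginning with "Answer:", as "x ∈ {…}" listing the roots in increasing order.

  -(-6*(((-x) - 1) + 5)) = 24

Step 1. [-(-6*(((-x) - 1) + 5)) = 24] flip signs both sides. So neg: -6*(((-x) - 1) + 5) = -24.
Step 2. [-6*(((-x) - 1) + 5) = -24] divide by the outer -6, so div: ((-x) - 1) + 5 = 4.
Step 3. [((-x) - 1) + 5 = 4] +5 is outermost — subtract 5 both sides. So sub: (-x) - 1 = -1.
Step 4. [(-x) - 1 = -1] -1 is outermost — add 1 both sides ⇒ sub: -x = 0.
Step 5. [-x = 0] leading − — multiply by −1, so neg: x = 0.

Answer: x ∈ {0}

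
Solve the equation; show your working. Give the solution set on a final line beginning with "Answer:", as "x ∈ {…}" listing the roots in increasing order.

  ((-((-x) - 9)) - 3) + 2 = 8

Step 1. [((-((-x) - 9)) - 3) + 2 = 8] the outer +2 inverts by subtracting 2. So sub: (-((-x) - 9)) - 3 = 6.
Step 2. [(-((-x) - 9)) - 3 = 6] add 3: x sits inside (… - 3). So sub: -((-x) - 9) = 9.
Step 3. [-((-x) - 9) = 9] flip signs both sides ⇒ neg: (-x) - 9 = -9.
Step 4. [(-x) - 9 = -9] add 9: x sits inside (… - 9), so sub: -x = 0.
Step 5. [-x = 0] leading − — multiply by −1, so neg: x = 0.

Answer: x ∈ {0}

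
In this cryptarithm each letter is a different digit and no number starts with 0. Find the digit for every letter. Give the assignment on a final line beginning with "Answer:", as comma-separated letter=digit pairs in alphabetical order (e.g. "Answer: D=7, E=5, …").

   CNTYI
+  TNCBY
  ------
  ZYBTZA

Step 1. [Z] Z is the leading digit of a 6-digit sum of two 5-digit numbers; the final carry is exactly 1. So Z=1.
Step 2. [col 1: I + Y ≡ A (mod 10)] several values work for A in column 1 (I + Y ≡ A (mod 10), carry-in 0); try A=6, so A=6.
Step 3. [col 1: I + Y ≡ A (mod 10)] column 1 (I + Y ≡ A (mod 10), carry-in 0) doesn't pin I yet; pick I=2 and continue, so I=2.
Step 4. [col 1: I + Y ≡ A (mod 10)] column 1: given I=2, A=6, carry-in 0, and digits 1,2,6 already taken and all letters distinct, I+Y≡A (mod 10) forces Y=4, so Y=4.
Step 5. [col 2: Y + B ≡ Z (mod 10)] column 2 reads Y+B+carry(0)=Z with Y=4, Z=1; with digits 1,2,4,6 already taken and all letters distinct, the only value for B is 7, so B=7.
Step 6. [col 3: T + C ≡ T (mod 10)] from column 3 (nothing yet, carry-in 1, digits 1,2,4,6,7 already taken and all letters distinct): C must equal 9, so C=9.
Step 7. [col 3: T + C ≡ T (mod 10)] several values work for T in column 3 (T + C ≡ T (mod 10), carry-in 1); try T=5, so T=5.
Step 8. [col 4: N + N ≡ B (mod 10)] no forcing yet in column 4 (carry-in 1); N=3 is free and consistent — try it ⇒ N=3.

Answer: A=6, B=7, C=9, I=2, N=3, T=5, Y=4, Z=1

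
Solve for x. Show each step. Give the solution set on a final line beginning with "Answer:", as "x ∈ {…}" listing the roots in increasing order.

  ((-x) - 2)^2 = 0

Step 1. [((-x) - 2)^2 = 0] 0 ≥ 0, LHS is (·)² — take ±√. So sqrt: (-x) - 2 = 0.
Step 2. [(-x) - 2 = 0] -2 is outermost — add 2 both sides ⇒ sub: -x = 2.
Step 3. [-x = 2] LHS negated; negate both sides ⇒ neg: x = -2.

Answer: x ∈ {-2}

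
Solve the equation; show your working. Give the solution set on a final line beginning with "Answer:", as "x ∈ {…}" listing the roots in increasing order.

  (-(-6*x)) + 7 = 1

Step 1. [(-(-6*x)) + 7 = 1] +7 is outermost — subtract 7 both sides. So sub: -(-6*x) = -6.
Step 2. [-(-6*x) = -6] LHS negated; negate both sides, so neg: -6*x = 6.
Step 3. [-6*x = 6] leading coefficient -6: divide by -6. So div: x = -1.

Answer: x ∈ {-1}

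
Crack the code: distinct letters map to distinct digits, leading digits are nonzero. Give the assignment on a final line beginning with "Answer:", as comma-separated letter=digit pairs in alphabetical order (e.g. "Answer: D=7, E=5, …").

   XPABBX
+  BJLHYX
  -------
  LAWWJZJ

Step 1. [col 1: X + X ≡ J (mod 10)] J=8 is one option consistent with column 1 (X + X ≡ J (mod 10), carry-in 0) — take it. So J=8.
Step 2. [col 1: X + X ≡ J (mod 10)] column 1 (X + X ≡ J (mod 10), carry-in 0) doesn't pin X yet; pick X=4 and continue, so X=4.
Step 3. [col 2: B + Y ≡ Z (mod 10)] several values work for B in column 2 (B + Y ≡ Z (mod 10), carry-in 0); try B=7 ⇒ B=7.
Step 4. [L] the sum has 7 digits but both addends have 6; that extra leading digit L is the final carry, namely 1. So L=1.
Step 5. [col 2: B + Y ≡ Z (mod 10)] Z=6 is one option consistent with column 2 (B + Y ≡ Z (mod 10), carry-in 0) — take it ⇒ Z=6.
Step 6. [col 2: B + Y ≡ Z (mod 10)] column 2 reads B+Y+carry(0)=Z with B=7, Z=6; with digits 1,4,6,7,8 already taken and all letters distinct, the only value for Y is 9. So Y=9.
Step 7. [col 3: B + H ≡ J (mod 10)] column 3: given B=7, J=8, carry-in 1, and digits 1,4,6,7,8,9 already taken and all letters distinct, B+H≡J (mod 10) forces H=0, so H=0.
Step 8. [col 4: A + L ≡ W (mod 10)] column 4: given L=1, carry-in 0, and digits 0,1,4,6,7,8,9 already taken and all letters distinct, A+L≡W (mod 10) forces A=2. So A=2.
Step 9. [col 4: A + L ≡ W (mod 10)] from column 4 (A=2, L=1, carry-in 0, digits 0,1,2,4,6,7,8,9 already taken and all letters distinct): W must equal 3. So W=3.
Step 10. [col 5: P + J ≡ W (mod 10)] in column 5 we have P+J≡W with carry-in 0; given J=8, W=3 and digits 0,1,2,3,4,6,7,8,9 already taken and all letters distinct, that pins P to 5. So P=5.

Answer: A=2, B=7, H=0, J=8, L=1, P=5, W=3, X=4, Y=9, Z=6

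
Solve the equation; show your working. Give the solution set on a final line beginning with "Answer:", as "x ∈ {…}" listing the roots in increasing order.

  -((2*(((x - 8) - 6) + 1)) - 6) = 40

Step 1. [-((2*(((x - 8) - 6) + 1)) - 6) = 40] leading − — multiply by −1. So neg: (2*(((x - 8) - 6) + 1)) - 6 = -40.
Step 2. [(2*(((x - 8) - 6) + 1)) - 6 = -40] 2 divides every term; factor it out. So factor: (((x - 8) - 6) + 1) - 3 = -20.
Step 3. [(((x - 8) - 6) + 1) - 3 = -20] -3 is outermost — add 3 both sides ⇒ sub: ((x - 8) - 6) + 1 = -17.
Step 4. [((x - 8) - 6) + 1 = -17] the outer +1 inverts by subtracting 1. So sub: (x - 8) - 6 = -18.
Step 5. [(x - 8) - 6 = -18] the outer -6 inverts by adding 6, so sub: x - 8 = -12.
Step 6. [x - 8 = -12] -8 is outermost — add 8 both sides, so sub: x = -4.

Answer: x ∈ {-4}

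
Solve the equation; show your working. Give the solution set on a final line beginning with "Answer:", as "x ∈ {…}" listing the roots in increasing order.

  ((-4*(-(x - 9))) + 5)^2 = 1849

Step 1. [((-4*(-(x - 9))) + 5)^2 = 1849] √ both sides: 1849 ≥ 0 gives two branches ⇒ sqrt: (-4*(-(x - 9))) + 5 = 43 or -43.
Step 2. [(-4*(-(x - 9))) + 5 = 43 or -43] +5 is outermost — subtract 5 both sides ⇒ sub: -4*(-(x - 9)) = 38 or -48.
Step 3. [-4*(-(x - 9)) = 38 or -48] -4 out front; divide by -4, so div: -(x - 9) = -19/2 or 12.
Step 4. [-(x - 9) = -19/2 or 12] flip signs both sides ⇒ neg: x - 9 = 19/2 or -12.
Step 5. [x - 9 = 19/2 or -12] 9 comes off first (add 9). So sub: x = 37/2 or -3.

Answer: x ∈ {-3, 37/2}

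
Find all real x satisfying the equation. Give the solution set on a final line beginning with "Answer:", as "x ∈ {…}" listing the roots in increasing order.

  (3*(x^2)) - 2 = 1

Step 1. [(3*(x^2)) - 2 = 1] 2 comes off first (add 2). So sub: 3*(x^2) = 3.
Step 2. [3*(x^2) = 3] divide by the outer 3 ⇒ div: x^2 = 1.
Step 3. [x^2 = 1] √ both sides: 1 ≥ 0 gives two branches. So sqrt: x = 1 or -1.

Answer: x ∈ {-1, 1}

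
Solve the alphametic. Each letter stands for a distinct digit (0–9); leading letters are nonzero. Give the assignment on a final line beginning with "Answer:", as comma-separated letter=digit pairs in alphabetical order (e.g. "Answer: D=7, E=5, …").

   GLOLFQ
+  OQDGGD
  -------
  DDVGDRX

Step 1. [col 1: Q + D ≡ X (mod 10)] column 1 (Q + D ≡ X (mod 10), carry-in 0) doesn't pin X yet; pick X=8 and continue. So X=8.
Step 2. [col 1: Q + D ≡ X (mod 10)] several values work for D in column 1 (Q + D ≡ X (mod 10), carry-in 0); try D=1. So D=1.
Step 3. [col 1: Q + D ≡ X (mod 10)] in column 1 we have Q+D≡X with carry-in 0; given D=1, X=8 and digits 1,8 already taken and all letters distinct, that pins Q to 7, so Q=7.
Step 4. [col 2: F + G ≡ R (mod 10)] several values work for F in column 2 (F + G ≡ R (mod 10), carry-in 0); try F=3. So F=3.
Step 5. [col 2: F + G ≡ R (mod 10)] G=6 is one option consistent with column 2 (F + G ≡ R (mod 10), carry-in 0) — take it, so G=6.
Step 6. [col 2: F + G ≡ R (mod 10)] column 2: given F=3, G=6, carry-in 0, and digits 1,3,6,7,8 already taken and all letters distinct, F+G≡R (mod 10) forces R=9 ⇒ R=9.
Step 7. [col 3: L + G ≡ D (mod 10)] column 3: given G=6, D=1, carry-in 0, and digits 1,3,6,7,8,9 already taken and all letters distinct, L+G≡D (mod 10) forces L=5. So L=5.
Step 8. [col 4: O + D ≡ G (mod 10)] from column 4 (D=1, G=6, carry-in 1, digits 1,3,5,6,7,8,9 already taken and all letters distinct): O must equal 4, so O=4.
Step 9. [col 5: L + Q ≡ V (mod 10)] in column 5 we have L+Q≡V with carry-in 0; given L=5, Q=7 and digits 1,3,4,5,6,7,8,9 already taken and all letters distinct, that pins V to 2 ⇒ V=2.

Answer: D=1, F=3, G=6, L=5, O=4, Q=7, R=9, V=2, X=8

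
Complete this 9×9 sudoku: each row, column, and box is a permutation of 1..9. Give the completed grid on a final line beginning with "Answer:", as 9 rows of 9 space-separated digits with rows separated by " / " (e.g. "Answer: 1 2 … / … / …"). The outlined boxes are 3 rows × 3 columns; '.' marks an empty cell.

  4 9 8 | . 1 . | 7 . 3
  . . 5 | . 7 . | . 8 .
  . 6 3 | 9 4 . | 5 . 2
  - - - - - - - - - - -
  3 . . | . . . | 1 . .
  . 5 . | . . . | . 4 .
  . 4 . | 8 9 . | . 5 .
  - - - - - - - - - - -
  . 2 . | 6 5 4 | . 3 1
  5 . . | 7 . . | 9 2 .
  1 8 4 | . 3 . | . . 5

Step 1. [r4c2∈{7}] nothing but 7 survives at r4c2, so r4c2=7.
Step 2. [r1c8∈{6}] r1c8 has the single candidate 6. So r1c8=6.
Step 3. [r2c6∈{2,3,6}] r2c6 is the only open cell in row 2 admitting 6. So r2c6=6.
Step 4. [r4c9∈{6,8,9}] in row 4, 8 fits only at r4c9 ⇒ r4c9=8.
Step 5. [r5c4∈{1,2,3}] in col 4, 1 fits only at r5c4, so r5c4=1.
Step 6. [r8c3∈{6}] nothing but 6 survives at r8c3 ⇒ r8c3=6.
Step 7. [r9c4∈{2}] r9c4's peers cover all but 2 ⇒ r9c4=2.
Step 8. [r1c6∈{2,5}] across row 1, 2 lands solely at r1c6, so r1c6=2.
Step 9. [r5c1∈{2,6,8,9}] r5c1 is the only open cell in row 5 admitting 8 ⇒ r5c1=8.
Step 10. [r6c1∈{2,6}] r6c1 is the only open cell in col 1 admitting 6, so r6c1=6.
Step 11. [r5c9∈{6,7,9}] 6 has one home in col 9: r5c9, so r5c9=6.
Step 12. [r5c5∈{2}] only 2 remains possible at r5c5 ⇒ r5c5=2.
Step 13. [r7c1∈{7,9}] in col 1, 9 fits only at r7c1. So r7c1=9.
Step 14. [r5c6∈{3,7}] in row 5, 7 fits only at r5c6 ⇒ r5c6=7.
Step 15. [r6c7∈{2,3}] 2 has one home in col 7: r6c7. So r6c7=2.
Step 16. [r2c9∈{4,9}] row 2 places 9 nowhere but r2c9. So r2c9=9.
Step 17. [r1c4∈{5}] r1c4 is down to just 5, so r1c4=5.
Step 18. [r4c3∈{2,9}] 2 has one home in row 4: r4c3. So r4c3=2.
Step 19. [r8c5∈{8}] r8c5's peers cover all but 8. So r8c5=8.
Step 20. [r9c6∈{9}] r9c6's peers cover all but 9, so r9c6=9.
Step 21. [r4c4∈{4}] r4c4's peers cover all but 4 ⇒ r4c4=4.
Step 22. [r8c6∈{1}] r8c6's peers cover all but 1, so r8c6=1.
Step 23. [r2c4∈{3}] only 3 remains possible at r2c4 ⇒ r2c4=3.
Step 24. [r4c5∈{6}] r4c5's peers cover all but 6. So r4c5=6.
Step 25. [r2c1∈{2}] nothing but 2 survives at r2c1 ⇒ r2c1=2.
Step 26. [r6c3∈{1}] nothing but 1 survives at r6c3 ⇒ r6c3=1.
Step 27. [r2c7∈{4}] only 4 remains possible at r2c7, so r2c7=4.
Step 28. [r6c9∈{7}] r6c9's peers cover all but 7. So r6c9=7.
Step 29. [r3c6∈{8}] r3c6 is down to just 8. So r3c6=8.
Step 30. [r5c7∈{3}] only 3 remains possible at r5c7. So r5c7=3.
Step 31. [r9c7∈{6}] r9c7 is down to just 6 ⇒ r9c7=6.
Step 32. [r3c1∈{7}] nothing but 7 survives at r3c1 ⇒ r3c1=7.
Step 33. [r4c6∈{5}] nothing but 5 survives at r4c6, so r4c6=5.
Step 34. [r3c8∈{1}] nothing but 1 survives at r3c8, so r3c8=1.
Step 35. [r9c8∈{7}] r9c8's peers cover all but 7 ⇒ r9c8=7.
Step 36. [r7c7∈{8}] nothing but 8 survives at r7c7 ⇒ r7c7=8.
Step 37. [r5c3∈{9}] r5c3's peers cover all but 9 ⇒ r5c3=9.
Step 38. [r6c6∈{3}] r6c6 has the single candidate 3, so r6c6=3.
Step 39. [r8c9∈{4}] r8c9 has the single candidate 4. So r8c9=4.
Step 40. [r7c3∈{7}] only 7 remains possible at r7c3. So r7c3=7.
Step 41. [r4c8∈{9}] nothing but 9 survives at r4c8 ⇒ r4c8=9.
Step 42. [r2c2∈{1}] r2c2 is down to just 1. So r2c2=1.
Step 43. [r8c2∈{3}] only 3 remains possible at r8c2 ⇒ r8c2=3.

Answer: 4 9 8 5 1 2 7 6 3 / 2 1 5 3 7 6 4 8 9 / 7 6 3 9 4 8 5 1 2 / 3 7 2 4 6 5 1 9 8 / 8 5 9 1 2 7 3 4 6 / 6 4 1 8 9 3 2 5 7 / 9 2 7 6 5 4 8 3 1 / 5 3 6 7 8 1 9 2 4 / 1 8 4 2 3 9 6 7 5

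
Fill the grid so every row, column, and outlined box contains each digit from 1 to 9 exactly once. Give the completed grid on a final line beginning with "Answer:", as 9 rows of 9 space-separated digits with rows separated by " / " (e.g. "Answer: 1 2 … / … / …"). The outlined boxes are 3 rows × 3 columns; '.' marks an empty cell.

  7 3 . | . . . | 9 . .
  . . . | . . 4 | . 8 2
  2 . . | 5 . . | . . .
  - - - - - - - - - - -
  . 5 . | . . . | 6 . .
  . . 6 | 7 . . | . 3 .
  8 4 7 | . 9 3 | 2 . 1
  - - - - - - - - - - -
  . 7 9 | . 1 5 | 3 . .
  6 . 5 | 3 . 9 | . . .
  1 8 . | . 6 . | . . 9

Step 1. [r2c3∈{1}] nothing but 1 survives at r2c3 ⇒ r2c3=1.
Step 2. [r5c5∈{2,4,5,8}] col 5 places 5 nowhere but r5c5 ⇒ r5c5=5.
Step 3. [r3c2∈{6,9}] row 3 places 9 nowhere but r3c2. So r3c2=9.
Step 4. [r1c9∈{4,5,6}] col 9 places 5 nowhere but r1c9. So r1c9=5.
Step 5. [r2c7∈{7}] nothing but 7 survives at r2c7. So r2c7=7.
Step 6. [r7c1∈{4}] r7c1 is down to just 4 ⇒ r7c1=4.
Step 7. [r8c2∈{2}] only 2 remains possible at r8c2, so r8c2=2.
Step 8. [r5c6∈{1,2,8}] in row 5, 2 fits only at r5c6. So r5c6=2.
Step 9. [r9c6∈{7}] r9c6's peers cover all but 7. So r9c6=7.
Step 10. [r3c9∈{3,4,6}] col 9 places 3 nowhere but r3c9, so r3c9=3.
Step 11. [r4c8∈{4,7,9}] across col 8, 9 lands solely at r4c8, so r4c8=9.
Step 12. [r4c9∈{4,7,8}] r4c9 is the only open cell in row 4 admitting 7. So r4c9=7.
Step 13. [r7c9∈{6,8}] col 9 places 6 nowhere but r7c9. So r7c9=6.
Step 14. [r7c4∈{2,8}] row 7 places 8 nowhere but r7c4. So r7c4=8.
Step 15. [r8c5∈{4}] r8c5 has the single candidate 4, so r8c5=4.
Step 16. [r4c5∈{8}] nothing but 8 survives at r4c5. So r4c5=8.
Step 17. [r4c6∈{1}] only 1 remains possible at r4c6. So r4c6=1.
Step 18. [r1c4∈{1,2,6}] across col 4, 1 lands solely at r1c4. So r1c4=1.
Step 19. [r9c7∈{4,5}] col 7 places 5 nowhere but r9c7. So r9c7=5.
Step 20. [r9c8∈{2,4}] row 9 places 4 nowhere but r9c8 ⇒ r9c8=4.
Step 21. [r3c7∈{1,4}] in box 3, 4 fits only at r3c7, so r3c7=4.
Step 22. [r8c7∈{1,8}] in col 7, 1 fits only at r8c7. So r8c7=1.
Step 23. [r1c8∈{6}] r1c8's peers cover all but 6. So r1c8=6.
Step 24. [r3c6∈{6,8}] row 3 places 6 nowhere but r3c6, so r3c6=6.
Step 25. [r9c3∈{3}] r9c3's peers cover all but 3 ⇒ r9c3=3.
Step 26. [r5c9∈{4,8}] 4 has one home in row 5: r5c9. So r5c9=4.
Step 27. [r1c6∈{8}] r1c6 is down to just 8 ⇒ r1c6=8.
Step 28. [r6c8∈{5}] nothing but 5 survives at r6c8. So r6c8=5.
Step 29. [r7c8∈{2}] r7c8's peers cover all but 2. So r7c8=2.
Step 30. [r5c7∈{8}] r5c7 has the single candidate 8. So r5c7=8.
Step 31. [r2c5∈{3}] r2c5's peers cover all but 3, so r2c5=3.
Step 32. [r4c4∈{4}] nothing but 4 survives at r4c4. So r4c4=4.
Step 33. [r3c8∈{1}] r3c8 has the single candidate 1 ⇒ r3c8=1.
Step 34. [r3c3∈{8}] r3c3 is down to just 8, so r3c3=8.
Step 35. [r5c1∈{9}] r5c1's peers cover all but 9. So r5c1=9.
Step 36. [r9c4∈{2}] r9c4's peers cover all but 2 ⇒ r9c4=2.
Step 37. [r2c4∈{9}] r2c4 is down to just 9 ⇒ r2c4=9.
Step 38. [r6c4∈{6}] r6c4 has the single candidate 6, so r6c4=6.
Step 39. [r2c2∈{6}] r2c2 has the single candidate 6, so r2c2=6.
Step 40. [r8c8∈{7}] nothing but 7 survives at r8c8, so r8c8=7.
Step 41. [r8c9∈{8}] only 8 remains possible at r8c9, so r8c9=8.
Step 42. [r2c1∈{5}] nothing but 5 survives at r2c1, so r2c1=5.
Step 43. [r4c3∈{2}] r4c3 has the single candidate 2 ⇒ r4c3=2.
Step 44. [r3c5∈{7}] r3c5's peers cover all but 7. So r3c5=7.
Step 45. [r1c3∈{4}] r1c3's peers cover all but 4 ⇒ r1c3=4.
Step 46. [r4c1∈{3}] only 3 remains possible at r4c1, so r4c1=3.
Step 47. [r5c2∈{1}] r5c2's peers cover all but 1 ⇒ r5c2=1.
Step 48. [r1c5∈{2}] nothing but 2 survives at r1c5, so r1c5=2.

Answer: 7 3 4 1 2 8 9 6 5 / 5 6 1 9 3 4 7 8 2 / 2 9 8 5 7 6 4 1 3 / 3 5 2 4 8 1 6 9 7 / 9 1 6 7 5 2 8 3 4 / 8 4 7 6 9 3 2 5 1 / 4 7 9 8 1 5 3 2 6 / 6 2 5 3 4 9 1 7 8 / 1 8 3 2 6 7 5 4 9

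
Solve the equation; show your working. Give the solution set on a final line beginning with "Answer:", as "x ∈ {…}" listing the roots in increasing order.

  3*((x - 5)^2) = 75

Step 1. [3*((x - 5)^2) = 75] divide by the outer 3 ⇒ div: (x - 5)^2 = 25.
Step 2. [(x - 5)^2 = 25] 25 ≥ 0, LHS is (·)² — take ±√, so sqrt: x - 5 = 5 or -5.
Step 3. [x - 5 = 5 or -5] the outer -5 inverts by adding 5 ⇒ sub: x = 10 or 0.

Answer: x ∈ {0, 10}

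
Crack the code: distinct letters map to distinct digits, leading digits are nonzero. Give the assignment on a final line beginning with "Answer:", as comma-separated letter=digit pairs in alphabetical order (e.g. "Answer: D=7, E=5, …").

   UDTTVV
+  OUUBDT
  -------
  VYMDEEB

Step 1. [col 1: V + T ≡ B (mod 10)] no forcing yet in column 1 (carry-in 0); B=7 is free and consistent — try it ⇒ B=7.
Step 2. [col 1: V + T ≡ B (mod 10)] several values work for T in column 1 (V + T ≡ B (mod 10), carry-in 0); try T=6 ⇒ T=6.
Step 3. [col 1: V + T ≡ B (mod 10)] in column 1 we have V+T≡B with carry-in 0; given T=6, B=7 and digits 6,7 already taken and all letters distinct, that pins V to 1 ⇒ V=1.
Step 4. [col 2: V + D ≡ E (mod 10)] several values work for E in column 2 (V + D ≡ E (mod 10), carry-in 0); try E=3 ⇒ E=3.
Step 5. [col 2: V + D ≡ E (mod 10)] column 2 reads V+D+carry(0)=E with V=1, E=3; with digits 1,3,6,7 already taken and all letters distinct, the only value for D is 2. So D=2.
Step 6. [col 4: T + U ≡ D (mod 10)] in column 4 we have T+U≡D with carry-in 1; given T=6, D=2 and digits 1,2,3,6,7 already taken and all letters distinct, that pins U to 5 ⇒ U=5.
Step 7. [col 5: D + U ≡ M (mod 10)] column 5: given D=2, U=5, carry-in 1, and digits 1,2,3,5,6,7 already taken and all letters distinct, D+U≡M (mod 10) forces M=8. So M=8.
Step 8. [col 6: U + O ≡ Y (mod 10)] column 6 (U + O ≡ Y (mod 10), carry-in 0) doesn't pin O yet; pick O=9 and continue. So O=9.
Step 9. [col 6: U + O ≡ Y (mod 10)] column 6: given U=5, O=9, carry-in 0, and digits 1,2,3,5,6,7,8,9 already taken and all letters distinct, U+O≡Y (mod 10) forces Y=4, so Y=4.

Answer: B=7, D=2, E=3, M=8, O=9, T=6, U=5, V=1, Y=4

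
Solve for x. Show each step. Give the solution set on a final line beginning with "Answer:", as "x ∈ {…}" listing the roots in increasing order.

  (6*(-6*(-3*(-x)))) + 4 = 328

Step 1. [(6*(-6*(-3*(-x)))) + 4 = 328] 4 comes off first (subtract 4), so sub: 6*(-6*(-3*(-x))) = 324.
Step 2. [6*(-6*(-3*(-x))) = 324] 6·(inner) — divide through by 6 ⇒ div: -6*(-3*(-x)) = 54.
Step 3. [-6*(-3*(-x)) = 54] leading coefficient -6: divide by -6, so div: -3*(-x) = -9.
Step 4. [-3*(-x) = -9] -3·(inner) — divide through by -3 ⇒ div: -x = 3.
Step 5. [-x = 3] flip signs both sides, so neg: x = -3.

Answer: x ∈ {-3}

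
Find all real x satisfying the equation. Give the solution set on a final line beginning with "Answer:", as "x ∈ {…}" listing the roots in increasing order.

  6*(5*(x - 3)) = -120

Step 1. [6*(5*(x - 3)) = -120] LHS = 6·(…); ÷6 both sides ⇒ div: 5*(x - 3) = -20.
Step 2. [5*(x - 3) = -20] 5 out front; divide by 5. So div: x - 3 = -4.
Step 3. [x - 3 = -4] peel the -3: add 3 from each side ⇒ sub: x = -1.

Answer: x ∈ {-1}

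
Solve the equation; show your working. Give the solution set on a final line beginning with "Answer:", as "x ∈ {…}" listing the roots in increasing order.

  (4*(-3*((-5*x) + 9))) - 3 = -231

Step 1. [(4*(-3*((-5*x) + 9))) - 3 = -231] 3 comes off first (add 3), so sub: 4*(-3*((-5*x) + 9)) = -228.
Step 2. [4*(-3*((-5*x) + 9)) = -228] 4 out front; divide by 4. So div: -3*((-5*x) + 9) = -57.
Step 3. [-3*((-5*x) + 9) = -57] LHS = -3·(…); ÷-3 both sides. So div: (-5*x) + 9 = 19.
Step 4. [(-5*x) + 9 = 19] subtract 9: x sits inside (… + 9). So sub: -5*x = 10.
Step 5. [-5*x = 10] -5 out front; divide by -5. So div: x = -2.

Answer: x ∈ {-2}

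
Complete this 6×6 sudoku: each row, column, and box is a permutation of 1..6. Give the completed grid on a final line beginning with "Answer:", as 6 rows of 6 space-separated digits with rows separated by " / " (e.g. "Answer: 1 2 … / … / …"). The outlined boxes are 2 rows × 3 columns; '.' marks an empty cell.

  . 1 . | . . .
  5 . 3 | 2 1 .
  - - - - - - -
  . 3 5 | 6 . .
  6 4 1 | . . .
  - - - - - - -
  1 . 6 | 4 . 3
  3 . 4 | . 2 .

Step 1. [r5c5∈{5}] nothing but 5 survives at r5c5, so r5c5=5.
Step 2. [r2c6∈{4,6}] in row 2, 4 fits only at r2c6, so r2c6=4.
Step 3. [r3c6∈{1,2}] in row 3, 1 fits only at r3c6 ⇒ r3c6=1.
Step 4. [r4c5∈{3}] r4c5 is down to just 3, so r4c5=3.
Step 5. [r4c4∈{5}] r4c4's peers cover all but 5, so r4c4=5.
Step 6. [r3c1∈{2}] r3c1 is down to just 2, so r3c1=2.
Step 7. [r1c6∈{5,6}] r1c6 is the only open cell in row 1 admitting 5 ⇒ r1c6=5.
Step 8. [r1c3∈{2}] nothing but 2 survives at r1c3. So r1c3=2.
Step 9. [r1c5∈{6}] r1c5's peers cover all but 6 ⇒ r1c5=6.
Step 10. [r6c6∈{6}] only 6 remains possible at r6c6, so r6c6=6.
Step 11. [r6c2∈{5}] only 5 remains possible at r6c2 ⇒ r6c2=5.
Step 12. [r4c6∈{2}] r4c6 is down to just 2 ⇒ r4c6=2.
Step 13. [r6c4∈{1}] r6c4 is down to just 1, so r6c4=1.
Step 14. [r1c1∈{4}] r1c1 is down to just 4, so r1c1=4.
Step 15. [r3c5∈{4}] only 4 remains possible at r3c5. So r3c5=4.
Step 16. [r5c2∈{2}] nothing but 2 survives at r5c2, so r5c2=2.
Step 17. [r1c4∈{3}] nothing but 3 survives at r1c4, so r1c4=3.
Step 18. [r2c2∈{6}] r2c2 is down to just 6, so r2c2=6.

Answer: 4 1 2 3 6 5 / 5 6 3 2 1 4 / 2 3 5 6 4 1 / 6 4 1 5 3 2 / 1 2 6 4 5 3 / 3 5 4 1 2 6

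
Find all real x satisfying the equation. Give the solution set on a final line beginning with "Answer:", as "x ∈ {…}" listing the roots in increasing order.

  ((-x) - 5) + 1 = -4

Step 1. [((-x) - 5) + 1 = -4] subtract 1: x sits inside (… + 1). So sub: (-x) - 5 = -5.
Step 2. [(-x) - 5 = -5] add 5: x sits inside (… - 5) ⇒ sub: -x = 0.
Step 3. [-x = 0] leading − — multiply by −1. So neg: x = 0.

Answer: x ∈ {0}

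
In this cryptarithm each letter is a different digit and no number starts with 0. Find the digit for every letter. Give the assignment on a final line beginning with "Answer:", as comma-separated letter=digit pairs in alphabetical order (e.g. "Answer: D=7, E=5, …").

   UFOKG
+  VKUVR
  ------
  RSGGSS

Step 1. [col 1: G + R ≡ S (mod 10)] S=3 is one option consistent with column 1 (G + R ≡ S (mod 10), carry-in 0) — take it ⇒ S=3.
Step 2. [col 1: G + R ≡ S (mod 10)] column 1 (G + R ≡ S (mod 10), carry-in 0) doesn't pin G yet; pick G=2 and continue, so G=2.
Step 3. [col 1: G + R ≡ S (mod 10)] column 1: given G=2, S=3, carry-in 0, and digits 2,3 already taken and all letters distinct, G+R≡S (mod 10) forces R=1. So R=1.
Step 4. [col 2: K + V ≡ S (mod 10)] column 2 (K + V ≡ S (mod 10), carry-in 0) doesn't pin V yet; pick V=8 and continue ⇒ V=8.
Step 5. [col 2: K + V ≡ S (mod 10)] column 2 reads K+V+carry(0)=S with V=8, S=3; with digits 1,2,3,8 already taken and all letters distinct, the only value for K is 5, so K=5.
Step 6. [col 3: O + U ≡ G (mod 10)] no forcing yet in column 3 (carry-in 1); U=4 is free and consistent — try it. So U=4.
Step 7. [col 3: O + U ≡ G (mod 10)] in column 3 we have O+U≡G with carry-in 1; given U=4, G=2 and digits 1,2,3,4,5,8 already taken and all letters distinct, that pins O to 7, so O=7.
Step 8. [col 4: F + K ≡ G (mod 10)] column 4: given K=5, G=2, carry-in 1, and digits 1,2,3,4,5,7,8 already taken and all letters distinct, F+K≡G (mod 10) forces F=6, so F=6.

Answer: F=6, G=2, K=5, O=7, R=1, S=3, U=4, V=8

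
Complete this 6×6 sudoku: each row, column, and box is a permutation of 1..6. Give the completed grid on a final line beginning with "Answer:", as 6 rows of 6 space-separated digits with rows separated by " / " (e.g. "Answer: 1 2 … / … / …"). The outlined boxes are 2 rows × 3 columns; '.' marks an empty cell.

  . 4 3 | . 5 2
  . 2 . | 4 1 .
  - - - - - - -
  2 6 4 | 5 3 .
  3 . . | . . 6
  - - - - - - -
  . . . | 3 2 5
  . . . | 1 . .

Step 1. [r6c5∈{4,6}] in col 5, 6 fits only at r6c5. So r6c5=6.
Step 2. [r5c1∈{1,4,6}] row 5 places 4 nowhere but r5c1 ⇒ r5c1=4.
Step 3. [r6c1∈{5}] r6c1 has the single candidate 5. So r6c1=5.
Step 4. [r4c2∈{1,5}] 5 has one home in col 2: r4c2, so r4c2=5.
Step 5. [r5c3∈{1,6}] r5c3 is the only open cell in row 5 admitting 6, so r5c3=6.
Step 6. [r1c1∈{1,6}] in row 1, 1 fits only at r1c1, so r1c1=1.
Step 7. [r4c4∈{2}] nothing but 2 survives at r4c4, so r4c4=2.
Step 8. [r3c6∈{1}] r3c6's peers cover all but 1 ⇒ r3c6=1.
Step 9. [r1c4∈{6}] r1c4's peers cover all but 6, so r1c4=6.
Step 10. [r4c5∈{4}] r4c5 is down to just 4. So r4c5=4.
Step 11. [r6c2∈{3}] r6c2 has the single candidate 3 ⇒ r6c2=3.
Step 12. [r6c3∈{2}] only 2 remains possible at r6c3. So r6c3=2.
Step 13. [r2c1∈{6}] r2c1's peers cover all but 6, so r2c1=6.
Step 14. [r2c6∈{3}] r2c6 is down to just 3. So r2c6=3.
Step 15. [r5c2∈{1}] nothing but 1 survives at r5c2 ⇒ r5c2=1.
Step 16. [r6c6∈{4}] r6c6 is down to just 4. So r6c6=4.
Step 17. [r4c3∈{1}] r4c3's peers cover all but 1, so r4c3=1.
Step 18. [r2c3∈{5}] nothing but 5 survives at r2c3, so r2c3=5.

Answer: 1 4 3 6 5 2 / 6 2 5 4 1 3 / 2 6 4 5 3 1 / 3 5 1 2 4 6 / 4 1 6 3 2 5 / 5 3 2 1 6 4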